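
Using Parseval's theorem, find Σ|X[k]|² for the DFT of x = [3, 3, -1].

Parseval: Σ|x[n]|² = (1/N)Σ|X[k]|², so Σ|X[k]|² = N·Σ|x[n]|² = 3·19.0000

Σ|X[k]|² = N·Σ|x[n]|² = 3·19.0000 = 57.0000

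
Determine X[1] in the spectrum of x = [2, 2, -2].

X[1] = Σ(n=0 to 2) x[n] · ω_3^(1n) where ω_3 = e^(-2πi/3)
= (2)·ω_3^0 + (2)·ω_3^1 + (-2)·ω_3^2

X[1] = 2.0000-3.4641i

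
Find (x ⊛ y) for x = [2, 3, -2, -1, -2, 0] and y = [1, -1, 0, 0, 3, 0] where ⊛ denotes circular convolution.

(x ⊛ y)[n] = Σ(m=0 to 5) x[m] · y[(n-m) mod 6]

Computing each output sample:
(x ⊛ y)[0] = -4
(x ⊛ y)[1] = -2
(x ⊛ y)[2] = -11
(x ⊛ y)[3] = 1
(x ⊛ y)[4] = 5
(x ⊛ y)[5] = 11

x ⊛ y = [-4, -2, -11, 1, 5, 11]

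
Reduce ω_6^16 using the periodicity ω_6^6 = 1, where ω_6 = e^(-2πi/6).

Since ω_6^6 = 1, powers reduce modulo 6.
16 mod 6 = 4
So ω_6^16 = ω_6^4 = e^(-2πi·4/6)

ω_6^16 = ω_6^4 = -0.5000+0.8660i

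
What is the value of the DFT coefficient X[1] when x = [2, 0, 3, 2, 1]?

X[1] = Σ(n=0 to 4) x[n] · ω_5^(1n) where ω_5 = e^(-2πi/5)
= (2)·ω_5^0 + (0)·ω_5^1 + (3)·ω_5^2 + (2)·ω_5^3 + (1)·ω_5^4

X[1] = -1.7361+0.3633i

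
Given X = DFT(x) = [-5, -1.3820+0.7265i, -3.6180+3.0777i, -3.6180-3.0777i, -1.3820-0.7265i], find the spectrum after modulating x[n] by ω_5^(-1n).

Modulation property: DFT(ω_5^(-1n)·x[n]) = X[(k-1) mod 5], so circularly shift X by 1 positions.

X[k-1] = [-1.3820-0.7265i, -5, -1.3820+0.7265i, -3.6180+3.0777i, -3.6180-3.0777i]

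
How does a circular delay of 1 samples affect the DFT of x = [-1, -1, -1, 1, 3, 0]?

Time shift by 1: X_shifted[k] = ω_6^(1k) · X[k]
Shifted x = [0, -1, -1, -1, 1, 3]

DFT(x[n-1]) = [1, 2.0000+5.1962i, -2.0000+1.7321i, -1, -2.0000-1.7321i, 2.0000-5.1962i]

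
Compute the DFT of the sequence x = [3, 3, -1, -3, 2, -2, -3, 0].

X[k] = Σ(n=0 to 7) x[n] · ω_8^(nk)
where ω_8 = e^(-2πi/8)

Computing each X[k]:
X[0] = -1
X[1] = 6.6569-3.4142i
X[2] = 9-4i
X[3] = -4.6569+0.5858i
X[4] = 3
X[5] = -4.6569-0.5858i
X[6] = 9+4i
X[7] = 6.6569+3.4142i

X = [-1, 6.6569-3.4142i, 9-4i, -4.6569+0.5858i, 3, -4.6569-0.5858i, 9+4i, 6.6569+3.4142i]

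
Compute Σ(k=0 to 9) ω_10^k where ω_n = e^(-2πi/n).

Sum of all nth roots of unity equals 0 for n > 1 (geometric series with r ≠ 1).

0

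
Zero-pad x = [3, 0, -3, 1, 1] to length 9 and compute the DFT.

Original 5-point DFT: [2, 4.9271+3.3022i, 1.5729-3.2164i, 1.5729+3.2164i, 4.9271-3.3022i]
Zero-padded 9-point DFT provides frequency interpolation.

DFT_9([x, 0, ...]) = [2, 1.0394+1.7464i, 6.0851+2.5349i, 5.0000-3.4641i, 0.3755-1.8096i, 0.3755+1.8096i, 5.0000+3.4641i, 6.0851-2.5349i, 1.0394-1.7464i]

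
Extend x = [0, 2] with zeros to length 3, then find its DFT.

Original 2-point DFT: [2, -2]
Zero-padded 3-point DFT provides frequency interpolation.

DFT_3([x, 0, ...]) = [2, -1.0000-1.7321i, -1.0000+1.7321i]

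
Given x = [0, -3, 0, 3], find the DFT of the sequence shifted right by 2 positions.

Time shift by 2: X_shifted[k] = ω_4^(2k) · X[k]
Shifted x = [0, 3, 0, -3]

DFT(x[n-2]) = [0, -6i, 0, 6i]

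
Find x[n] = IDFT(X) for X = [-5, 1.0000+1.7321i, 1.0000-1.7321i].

x[n] = (1/3) Σ(k=0 to 2) X[k] · e^(2πikn/3)

Computing each x[n]:
x[0] = -1
x[1] = -3
x[2] = -1

x = [-1, -3, -1]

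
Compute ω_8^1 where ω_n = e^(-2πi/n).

ω_8^1 = e^(-2πi·1/8)
= cos(-2π·1/8) + i·sin(-2π·1/8)
= cos(-2π/8) + i·sin(-2π/8)

ω_8^1 = cos(-2π/8) + i·sin(-2π/8) = 0.7071-0.7071i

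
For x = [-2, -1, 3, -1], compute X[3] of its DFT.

X[3] = Σ(n=0 to 3) x[n] · ω_4^(3n) where ω_4 = e^(-2πi/4)
= (-2)·ω_4^0 + (-1)·ω_4^3 + (3)·ω_4^6 + (-1)·ω_4^9

X[3] = -5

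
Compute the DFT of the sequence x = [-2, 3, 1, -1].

X[k] = Σ(n=0 to 3) x[n] · ω_4^(nk)
where ω_4 = e^(-2πi/4)

Computing each X[k]:
X[0] = 1
X[1] = -3-4i
X[2] = -3
X[3] = -3+4i

X = [1, -3-4i, -3, -3+4i]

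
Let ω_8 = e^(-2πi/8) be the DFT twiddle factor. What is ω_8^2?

ω_8^2 = e^(-2πi·2/8)
= cos(-2π·2/8) + i·sin(-2π·2/8)
= cos(-4π/8) + i·sin(-4π/8)

ω_8^2 = cos(-4π/8) + i·sin(-4π/8) = -1i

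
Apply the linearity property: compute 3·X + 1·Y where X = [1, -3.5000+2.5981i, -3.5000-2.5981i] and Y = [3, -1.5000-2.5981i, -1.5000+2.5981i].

By linearity: DFT(3x + 1y) = 3·DFT(x) + 1·DFT(y)
= 3·[1, -3.5000+2.5981i, -3.5000-2.5981i] + 1·[3, -1.5000-2.5981i, -1.5000+2.5981i]

Computing element-wise:
Z[0] = 3·(1) + 1·(3) = 6
Z[1] = 3·(-3.5000+2.5981i) + 1·(-1.5000-2.5981i) = -12.0000+5.1962i
Z[2] = 3·(-3.5000-2.5981i) + 1·(-1.5000+2.5981i) = -12.0000-5.1962i

DFT(3x + 1y) = 3·X + 1·Y = [6, -12.0000+5.1962i, -12.0000-5.1962i]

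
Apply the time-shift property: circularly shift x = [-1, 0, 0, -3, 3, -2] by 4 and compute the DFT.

Time shift by 4: X_shifted[k] = ω_6^(4k) · X[k]
Shifted x = [0, -3, 3, -2, -1, 0]

DFT(x[n-4]) = [-3, -0.5000-0.8660i, -1.5000+6.0622i, 7, -1.5000-6.0622i, -0.5000+0.8660i]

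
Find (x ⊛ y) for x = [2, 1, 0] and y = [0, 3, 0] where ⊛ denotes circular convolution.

(x ⊛ y)[n] = Σ(m=0 to 2) x[m] · y[(n-m) mod 3]

Computing each output sample:
(x ⊛ y)[0] = 0
(x ⊛ y)[1] = 6
(x ⊛ y)[2] = 3

x ⊛ y = [0, 6, 3]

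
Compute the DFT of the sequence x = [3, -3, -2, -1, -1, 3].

X[k] = Σ(n=0 to 5) x[n] · ω_6^(nk)
where ω_6 = e^(-2πi/6)

Computing each X[k]:
X[0] = -1
X[1] = 5.5000+6.0622i
X[2] = 3.5000+4.3301i
X[3] = 1
X[4] = 3.5000-4.3301i
X[5] = 5.5000-6.0622i

X = [-1, 5.5000+6.0622i, 3.5000+4.3301i, 1, 3.5000-4.3301i, 5.5000-6.0622i]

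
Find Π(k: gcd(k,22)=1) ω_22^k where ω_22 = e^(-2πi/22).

The primitive 22nd roots of unity are ω_22^k for k coprime to 22: k ∈ {1, 3, 5, 7, 9, 13, 15, 17, 19, 21}
Their product equals the constant term of the cyclotomic polynomial Φ_22(x) up to sign.
For n ≥ 3, the product of all primitive nth roots of unity is 1. (For n=1 it is 1; for n=2 it is -1.)

1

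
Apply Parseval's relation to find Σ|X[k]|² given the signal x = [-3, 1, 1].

Parseval: Σ|x[n]|² = (1/N)Σ|X[k]|², so Σ|X[k]|² = N·Σ|x[n]|² = 3·11.0000

Σ|X[k]|² = N·Σ|x[n]|² = 3·11.0000 = 33.0000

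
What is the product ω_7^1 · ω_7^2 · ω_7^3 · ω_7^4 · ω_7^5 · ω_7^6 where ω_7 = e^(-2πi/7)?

The primitive 7th roots of unity are ω_7^k for k coprime to 7: k ∈ {1, 2, 3, 4, 5, 6}
Their product equals the constant term of the cyclotomic polynomial Φ_7(x) up to sign.
For n ≥ 3, the product of all primitive nth roots of unity is 1. (For n=1 it is 1; for n=2 it is -1.)

1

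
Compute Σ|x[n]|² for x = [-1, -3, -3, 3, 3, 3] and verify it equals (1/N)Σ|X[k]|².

Time domain:
Σ|x[n]|² = |-1|² + |-3|² + |-3|² + |3|² + |3|² + |3|² = 46.0000

Frequency domain:
(1/6)Σ|X[k]|² = (1/6)(|2|² + |-4.0000+10.3923i|² + |2|² + |-4|² + |2|² + |-4.0000-10.3923i|²) = (1/6)·276.0000 = 46.0000

Both sides agree, confirming Parseval's theorem.

Σ|x[n]|² = (1/N)Σ|X[k]|² = 46.0000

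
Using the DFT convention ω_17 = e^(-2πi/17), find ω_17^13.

ω_17^13 = e^(-2πi·13/17)
= cos(-2π·13/17) + i·sin(-2π·13/17)
= cos(-26π/17) + i·sin(-26π/17)

ω_17^13 = cos(-26π/17) + i·sin(-26π/17) = 0.0923+0.9957i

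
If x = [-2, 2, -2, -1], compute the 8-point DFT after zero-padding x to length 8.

Original 4-point DFT: [-3, -3i, -5, 3i]
Zero-padded 8-point DFT provides frequency interpolation.

DFT_8([x, 0, ...]) = [-3, 0.1213+1.2929i, -3i, -4.1213-2.7071i, -5, -4.1213+2.7071i, 3i, 0.1213-1.2929i]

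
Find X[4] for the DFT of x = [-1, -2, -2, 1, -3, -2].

X[4] = Σ(n=0 to 5) x[n] · ω_6^(4n) where ω_6 = e^(-2πi/6)
= (-1)·ω_6^0 + (-2)·ω_6^4 + (-2)·ω_6^8 + (1)·ω_6^12 + (-3)·ω_6^16 + (-2)·ω_6^20

X[4] = 4.5000-0.8660i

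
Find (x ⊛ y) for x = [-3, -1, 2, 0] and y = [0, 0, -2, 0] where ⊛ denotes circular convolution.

(x ⊛ y)[n] = Σ(m=0 to 3) x[m] · y[(n-m) mod 4]

Computing each output sample:
(x ⊛ y)[0] = -4
(x ⊛ y)[1] = 0
(x ⊛ y)[2] = 6
(x ⊛ y)[3] = 2

x ⊛ y = [-4, 0, 6, 2]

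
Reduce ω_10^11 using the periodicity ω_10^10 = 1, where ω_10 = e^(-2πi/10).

Since ω_10^10 = 1, powers reduce modulo 10.
11 mod 10 = 1
So ω_10^11 = ω_10^1 = e^(-2πi·1/10)

ω_10^11 = ω_10^1 = 0.8090-0.5878i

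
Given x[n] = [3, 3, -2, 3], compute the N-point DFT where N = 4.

X[k] = Σ(n=0 to 3) x[n] · ω_4^(nk)
where ω_4 = e^(-2πi/4)

Computing each X[k]:
X[0] = 7
X[1] = 5
X[2] = -5
X[3] = 5

X = [7, 5, -5, 5]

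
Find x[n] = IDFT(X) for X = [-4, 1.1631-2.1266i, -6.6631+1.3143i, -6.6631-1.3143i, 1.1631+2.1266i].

x[n] = (1/5) Σ(k=0 to 4) X[k] · e^(2πikn/5)

Computing each x[n]:
x[0] = -3
x[1] = 2
x[2] = -1
x[3] = -3
x[4] = 1

x = [-3, 2, -1, -3, 1]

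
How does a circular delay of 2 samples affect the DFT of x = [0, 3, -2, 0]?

Time shift by 2: X_shifted[k] = ω_4^(2k) · X[k]
Shifted x = [-2, 0, 0, 3]

DFT(x[n-2]) = [1, -2+3i, -5, -2-3i]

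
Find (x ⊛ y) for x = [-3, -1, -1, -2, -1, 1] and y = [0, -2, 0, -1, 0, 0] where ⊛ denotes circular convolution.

(x ⊛ y)[n] = Σ(m=0 to 5) x[m] · y[(n-m) mod 6]

Computing each output sample:
(x ⊛ y)[0] = 0
(x ⊛ y)[1] = 7
(x ⊛ y)[2] = 1
(x ⊛ y)[3] = 5
(x ⊛ y)[4] = 5
(x ⊛ y)[5] = 3

x ⊛ y = [0, 7, 1, 5, 5, 3]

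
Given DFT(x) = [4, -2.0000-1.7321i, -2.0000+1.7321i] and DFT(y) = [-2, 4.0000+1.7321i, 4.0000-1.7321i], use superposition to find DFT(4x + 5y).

By linearity: DFT(4x + 5y) = 4·DFT(x) + 5·DFT(y)
= 4·[4, -2.0000-1.7321i, -2.0000+1.7321i] + 5·[-2, 4.0000+1.7321i, 4.0000-1.7321i]

Computing element-wise:
Z[0] = 4·(4) + 5·(-2) = 6
Z[1] = 4·(-2.0000-1.7321i) + 5·(4.0000+1.7321i) = 12.0000+1.7321i
Z[2] = 4·(-2.0000+1.7321i) + 5·(4.0000-1.7321i) = 12.0000-1.7321i

DFT(4x + 5y) = 4·X + 5·Y = [6, 12.0000+1.7321i, 12.0000-1.7321i]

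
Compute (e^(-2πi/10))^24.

Since ω_10^10 = 1, powers reduce modulo 10.
24 mod 10 = 4
So ω_10^24 = ω_10^4 = e^(-2πi·4/10)

ω_10^24 = ω_10^4 = -0.8090-0.5878i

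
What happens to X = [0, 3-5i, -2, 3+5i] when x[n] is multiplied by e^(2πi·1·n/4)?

Modulation property: DFT(ω_4^(-1n)·x[n]) = X[(k-1) mod 4], so circularly shift X by 1 positions.

X[k-1] = [3+5i, 0, 3-5i, -2]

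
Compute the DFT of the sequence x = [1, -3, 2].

X[k] = Σ(n=0 to 2) x[n] · ω_3^(nk)
where ω_3 = e^(-2πi/3)

Computing each X[k]:
X[0] = 0
X[1] = 1.5000+4.3301i
X[2] = 1.5000-4.3301i

X = [0, 1.5000+4.3301i, 1.5000-4.3301i]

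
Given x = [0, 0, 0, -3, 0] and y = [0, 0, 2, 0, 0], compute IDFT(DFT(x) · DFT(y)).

(x ⊛ y)[n] = Σ(m=0 to 4) x[m] · y[(n-m) mod 5]

Computing each output sample:
(x ⊛ y)[0] = -6
(x ⊛ y)[1] = 0
(x ⊛ y)[2] = 0
(x ⊛ y)[3] = 0
(x ⊛ y)[4] = 0

x ⊛ y = [-6, 0, 0, 0, 0]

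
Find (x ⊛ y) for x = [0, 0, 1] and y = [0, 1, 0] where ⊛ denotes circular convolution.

(x ⊛ y)[n] = Σ(m=0 to 2) x[m] · y[(n-m) mod 3]

Computing each output sample:
(x ⊛ y)[0] = 1
(x ⊛ y)[1] = 0
(x ⊛ y)[2] = 0

x ⊛ y = [1, 0, 0]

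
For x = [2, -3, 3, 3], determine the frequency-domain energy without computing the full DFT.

Parseval: Σ|x[n]|² = (1/N)Σ|X[k]|², so Σ|X[k]|² = N·Σ|x[n]|² = 4·31.0000

Σ|X[k]|² = N·Σ|x[n]|² = 4·31.0000 = 124.0000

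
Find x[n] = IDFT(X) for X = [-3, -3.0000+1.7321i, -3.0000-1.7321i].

x[n] = (1/3) Σ(k=0 to 2) X[k] · e^(2πikn/3)

Computing each x[n]:
x[0] = -3
x[1] = -1
x[2] = 1

x = [-3, -1, 1]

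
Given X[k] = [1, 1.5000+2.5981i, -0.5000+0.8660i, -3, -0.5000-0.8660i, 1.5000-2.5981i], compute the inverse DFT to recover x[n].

x[n] = (1/6) Σ(k=0 to 5) X[k] · e^(2πikn/6)

Computing each x[n]:
x[0] = 0
x[1] = 0
x[2] = -1
x[3] = 0
x[4] = 0
x[5] = 2

x = [0, 0, -1, 0, 0, 2]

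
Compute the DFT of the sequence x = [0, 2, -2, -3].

X[k] = Σ(n=0 to 3) x[n] · ω_4^(nk)
where ω_4 = e^(-2πi/4)

Computing each X[k]:
X[0] = -3
X[1] = 2-5i
X[2] = -1
X[3] = 2+5i

X = [-3, 2-5i, -1, 2+5i]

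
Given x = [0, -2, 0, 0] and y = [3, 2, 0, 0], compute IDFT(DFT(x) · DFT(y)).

(x ⊛ y)[n] = Σ(m=0 to 3) x[m] · y[(n-m) mod 4]

Computing each output sample:
(x ⊛ y)[0] = 0
(x ⊛ y)[1] = -6
(x ⊛ y)[2] = -4
(x ⊛ y)[3] = 0

x ⊛ y = [0, -6, -4, 0]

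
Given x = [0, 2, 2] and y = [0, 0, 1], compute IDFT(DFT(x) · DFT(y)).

(x ⊛ y)[n] = Σ(m=0 to 2) x[m] · y[(n-m) mod 3]

Computing each output sample:
(x ⊛ y)[0] = 2
(x ⊛ y)[1] = 2
(x ⊛ y)[2] = 0

x ⊛ y = [2, 2, 0]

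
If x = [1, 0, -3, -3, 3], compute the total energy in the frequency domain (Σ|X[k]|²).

Parseval: Σ|x[n]|² = (1/N)Σ|X[k]|², so Σ|X[k]|² = N·Σ|x[n]|² = 5·28.0000

Σ|X[k]|² = N·Σ|x[n]|² = 5·28.0000 = 140.0000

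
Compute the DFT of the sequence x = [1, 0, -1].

X[k] = Σ(n=0 to 2) x[n] · ω_3^(nk)
where ω_3 = e^(-2πi/3)

Computing each X[k]:
X[0] = 0
X[1] = 1.5000-0.8660i
X[2] = 1.5000+0.8660i

X = [0, 1.5000-0.8660i, 1.5000+0.8660i]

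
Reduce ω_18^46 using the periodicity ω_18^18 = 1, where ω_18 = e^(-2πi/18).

Since ω_18^18 = 1, powers reduce modulo 18.
46 mod 18 = 10
So ω_18^46 = ω_18^10 = e^(-2πi·10/18)

ω_18^46 = ω_18^10 = -0.9397+0.3420i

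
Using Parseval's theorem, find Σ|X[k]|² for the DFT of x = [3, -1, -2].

Parseval: Σ|x[n]|² = (1/N)Σ|X[k]|², so Σ|X[k]|² = N·Σ|x[n]|² = 3·14.0000

Σ|X[k]|² = N·Σ|x[n]|² = 3·14.0000 = 42.0000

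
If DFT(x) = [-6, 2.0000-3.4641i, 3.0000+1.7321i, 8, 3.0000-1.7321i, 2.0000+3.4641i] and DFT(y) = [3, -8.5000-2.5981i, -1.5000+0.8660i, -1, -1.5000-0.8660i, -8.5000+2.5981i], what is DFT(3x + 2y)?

By linearity: DFT(3x + 2y) = 3·DFT(x) + 2·DFT(y)
= 3·[-6, 2.0000-3.4641i, 3.0000+1.7321i, 8, 3.0000-1.7321i, 2.0000+3.4641i] + 2·[3, -8.5000-2.5981i, -1.5000+0.8660i, -1, -1.5000-0.8660i, -8.5000+2.5981i]

Computing element-wise:
Z[0] = 3·(-6) + 2·(3) = -12
Z[1] = 3·(2.0000-3.4641i) + 2·(-8.5000-2.5981i) = -11.0000-15.5885i
Z[2] = 3·(3.0000+1.7321i) + 2·(-1.5000+0.8660i) = 6.0000+6.9283i
Z[3] = 3·(8) + 2·(-1) = 22
Z[4] = 3·(3.0000-1.7321i) + 2·(-1.5000-0.8660i) = 6.0000-6.9283i
Z[5] = 3·(2.0000+3.4641i) + 2·(-8.5000+2.5981i) = -11.0000+15.5885i

DFT(3x + 2y) = 3·X + 2·Y = [-12, -11.0000-15.5885i, 6.0000+6.9283i, 22, 6.0000-6.9283i, -11.0000+15.5885i]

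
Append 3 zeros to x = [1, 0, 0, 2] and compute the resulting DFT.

Original 4-point DFT: [3, 1+2i, -1, 1-2i]
Zero-padded 7-point DFT provides frequency interpolation.

DFT_7([x, 0, ...]) = [3, -0.8019-0.8678i, 2.2470+1.5637i, 0.5550-1.9499i, 0.5550+1.9499i, 2.2470-1.5637i, -0.8019+0.8678i]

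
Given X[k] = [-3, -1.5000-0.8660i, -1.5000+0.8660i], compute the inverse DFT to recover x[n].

x[n] = (1/3) Σ(k=0 to 2) X[k] · e^(2πikn/3)

Computing each x[n]:
x[0] = -2
x[1] = 0
x[2] = -1

x = [-2, 0, -1]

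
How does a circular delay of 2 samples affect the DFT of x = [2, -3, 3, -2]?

Time shift by 2: X_shifted[k] = ω_4^(2k) · X[k]
Shifted x = [3, -2, 2, -3]

DFT(x[n-2]) = [0, 1-1i, 10, 1+1i]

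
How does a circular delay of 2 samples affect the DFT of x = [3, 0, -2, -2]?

Time shift by 2: X_shifted[k] = ω_4^(2k) · X[k]
Shifted x = [-2, -2, 3, 0]

DFT(x[n-2]) = [-1, -5+2i, 3, -5-2i]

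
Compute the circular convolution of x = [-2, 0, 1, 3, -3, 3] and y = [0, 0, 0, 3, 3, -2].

(x ⊛ y)[n] = Σ(m=0 to 5) x[m] · y[(n-m) mod 6]

Computing each output sample:
(x ⊛ y)[0] = 12
(x ⊛ y)[1] = -2
(x ⊛ y)[2] = -6
(x ⊛ y)[3] = 9
(x ⊛ y)[4] = -12
(x ⊛ y)[5] = 7

x ⊛ y = [12, -2, -6, 9, -12, 7]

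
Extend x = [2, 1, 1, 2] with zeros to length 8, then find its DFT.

Original 4-point DFT: [6, 1+1i, 0, 1-1i]
Zero-padded 8-point DFT provides frequency interpolation.

DFT_8([x, 0, ...]) = [6, 1.2929-3.1213i, 1+1i, 2.7071-1.1213i, 0, 2.7071+1.1213i, 1-1i, 1.2929+3.1213i]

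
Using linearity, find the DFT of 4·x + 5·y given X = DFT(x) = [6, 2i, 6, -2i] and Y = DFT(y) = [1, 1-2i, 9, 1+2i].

By linearity: DFT(4x + 5y) = 4·DFT(x) + 5·DFT(y)
= 4·[6, 2i, 6, -2i] + 5·[1, 1-2i, 9, 1+2i]

Computing element-wise:
Z[0] = 4·(6) + 5·(1) = 29
Z[1] = 4·(2i) + 5·(1-2i) = 5-2i
Z[2] = 4·(6) + 5·(9) = 69
Z[3] = 4·(-2i) + 5·(1+2i) = 5+2i

DFT(4x + 5y) = 4·X + 5·Y = [29, 5-2i, 69, 5+2i]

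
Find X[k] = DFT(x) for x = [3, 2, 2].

X[k] = Σ(n=0 to 2) x[n] · ω_3^(nk)
where ω_3 = e^(-2πi/3)

Computing each X[k]:
X[0] = 7
X[1] = 1
X[2] = 1

X = [7, 1, 1]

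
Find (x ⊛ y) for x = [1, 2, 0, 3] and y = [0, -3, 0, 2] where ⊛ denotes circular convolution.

(x ⊛ y)[n] = Σ(m=0 to 3) x[m] · y[(n-m) mod 4]

Computing each output sample:
(x ⊛ y)[0] = -5
(x ⊛ y)[1] = -3
(x ⊛ y)[2] = 0
(x ⊛ y)[3] = 2

x ⊛ y = [-5, -3, 0, 2]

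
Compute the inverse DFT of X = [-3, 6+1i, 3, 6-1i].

x[n] = (1/4) Σ(k=0 to 3) X[k] · e^(2πikn/4)

Computing each x[n]:
x[0] = 3
x[1] = -2
x[2] = -3
x[3] = -1

x = [3, -2, -3, -1]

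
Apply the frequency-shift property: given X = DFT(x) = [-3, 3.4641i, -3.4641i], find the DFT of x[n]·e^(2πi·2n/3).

Modulation property: DFT(ω_3^(-2n)·x[n]) = X[(k-2) mod 3], so circularly shift X by 2 positions.

X[k-2] = [3.4641i, -3.4641i, -3]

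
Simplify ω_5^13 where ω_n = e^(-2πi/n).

Since ω_5^5 = 1, powers reduce modulo 5.
13 mod 5 = 3
So ω_5^13 = ω_5^3 = e^(-2πi·3/5)

ω_5^13 = ω_5^3 = -0.8090+0.5878i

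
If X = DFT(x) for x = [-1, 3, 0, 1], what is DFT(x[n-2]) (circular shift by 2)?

Time shift by 2: X_shifted[k] = ω_4^(2k) · X[k]
Shifted x = [0, 1, -1, 3]

DFT(x[n-2]) = [3, 1+2i, -5, 1-2i]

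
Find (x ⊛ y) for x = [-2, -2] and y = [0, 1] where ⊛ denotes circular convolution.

(x ⊛ y)[n] = Σ(m=0 to 1) x[m] · y[(n-m) mod 2]

Computing each output sample:
(x ⊛ y)[0] = -2
(x ⊛ y)[1] = -2

x ⊛ y = [-2, -2]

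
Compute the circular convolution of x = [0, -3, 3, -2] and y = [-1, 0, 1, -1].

(x ⊛ y)[n] = Σ(m=0 to 3) x[m] · y[(n-m) mod 4]

Computing each output sample:
(x ⊛ y)[0] = 6
(x ⊛ y)[1] = -2
(x ⊛ y)[2] = -1
(x ⊛ y)[3] = -1

x ⊛ y = [6, -2, -1, -1]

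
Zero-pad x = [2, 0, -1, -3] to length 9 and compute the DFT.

Original 4-point DFT: [-2, 3-3i, 4, 3+3i]
Zero-padded 9-point DFT provides frequency interpolation.

DFT_9([x, 0, ...]) = [-2, 3.3264+3.5829i, 4.4397-2.2561i, -0.5000-0.8660i, 2.7340+1.9553i, 2.7340-1.9553i, -0.5000+0.8660i, 4.4397+2.2561i, 3.3264-3.5829i]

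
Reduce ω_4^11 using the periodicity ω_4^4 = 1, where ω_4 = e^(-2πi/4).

Since ω_4^4 = 1, powers reduce modulo 4.
11 mod 4 = 3
So ω_4^11 = ω_4^3 = e^(-2πi·3/4)

ω_4^11 = ω_4^3 = 1i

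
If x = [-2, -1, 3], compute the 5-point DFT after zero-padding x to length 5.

Original 3-point DFT: [0, -3.0000+3.4641i, -3.0000-3.4641i]
Zero-padded 5-point DFT provides frequency interpolation.

DFT_5([x, 0, ...]) = [0, -4.7361-0.8123i, -0.2639+3.4410i, -0.2639-3.4410i, -4.7361+0.8123i]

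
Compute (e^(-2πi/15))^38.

Since ω_15^15 = 1, powers reduce modulo 15.
38 mod 15 = 8
So ω_15^38 = ω_15^8 = e^(-2πi·8/15)

ω_15^38 = ω_15^8 = -0.9781+0.2079i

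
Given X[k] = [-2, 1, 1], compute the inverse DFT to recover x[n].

x[n] = (1/3) Σ(k=0 to 2) X[k] · e^(2πikn/3)

Computing each x[n]:
x[0] = 0
x[1] = -1
x[2] = -1

x = [0, -1, -1]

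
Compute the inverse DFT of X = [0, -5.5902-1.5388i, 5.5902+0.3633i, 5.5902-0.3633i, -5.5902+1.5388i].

x[n] = (1/5) Σ(k=0 to 4) X[k] · e^(2πikn/5)

Computing each x[n]:
x[0] = 0
x[1] = -2
x[2] = 3
x[3] = 2
x[4] = -3

x = [0, -2, 3, 2, -3]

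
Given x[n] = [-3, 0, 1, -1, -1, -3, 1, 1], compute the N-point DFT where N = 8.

X[k] = Σ(n=0 to 7) x[n] · ω_8^(nk)
where ω_8 = e^(-2πi/8)

Computing each X[k]:
X[0] = -5
X[1] = 1.5355-0.7071i
X[2] = -6+3i
X[3] = -5.5355-0.7071i
X[4] = 1
X[5] = -5.5355+0.7071i
X[6] = -6-3i
X[7] = 1.5355+0.7071i

X = [-5, 1.5355-0.7071i, -6+3i, -5.5355-0.7071i, 1, -5.5355+0.7071i, -6-3i, 1.5355+0.7071i]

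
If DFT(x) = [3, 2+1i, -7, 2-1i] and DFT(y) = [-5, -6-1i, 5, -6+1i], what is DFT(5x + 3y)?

By linearity: DFT(5x + 3y) = 5·DFT(x) + 3·DFT(y)
= 5·[3, 2+1i, -7, 2-1i] + 3·[-5, -6-1i, 5, -6+1i]

Computing element-wise:
Z[0] = 5·(3) + 3·(-5) = 0
Z[1] = 5·(2+1i) + 3·(-6-1i) = -8+2i
Z[2] = 5·(-7) + 3·(5) = -20
Z[3] = 5·(2-1i) + 3·(-6+1i) = -8-2i

DFT(5x + 3y) = 5·X + 3·Y = [0, -8+2i, -20, -8-2i]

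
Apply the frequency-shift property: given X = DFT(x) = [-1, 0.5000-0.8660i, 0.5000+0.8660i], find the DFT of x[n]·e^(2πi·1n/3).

Modulation property: DFT(ω_3^(-1n)·x[n]) = X[(k-1) mod 3], so circularly shift X by 1 positions.

X[k-1] = [0.5000+0.8660i, -1, 0.5000-0.8660i]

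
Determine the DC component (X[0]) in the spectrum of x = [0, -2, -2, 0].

X[0] = Σ(n=0 to 3) x[n] · ω_4^0 = Σ x[n]
= (0) + (-2) + (-2) + (0)

X[0] = -4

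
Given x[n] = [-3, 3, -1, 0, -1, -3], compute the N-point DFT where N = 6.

X[k] = Σ(n=0 to 5) x[n] · ω_6^(nk)
where ω_6 = e^(-2πi/6)

Computing each X[k]:
X[0] = -5
X[1] = -2.0000-5.1962i
X[2] = -2.0000-5.1962i
X[3] = -5
X[4] = -2.0000+5.1962i
X[5] = -2.0000+5.1962i

X = [-5, -2.0000-5.1962i, -2.0000-5.1962i, -5, -2.0000+5.1962i, -2.0000+5.1962i]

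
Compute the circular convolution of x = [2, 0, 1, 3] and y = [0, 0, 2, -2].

(x ⊛ y)[n] = Σ(m=0 to 3) x[m] · y[(n-m) mod 4]

Computing each output sample:
(x ⊛ y)[0] = 2
(x ⊛ y)[1] = 4
(x ⊛ y)[2] = -2
(x ⊛ y)[3] = -4

x ⊛ y = [2, 4, -2, -4]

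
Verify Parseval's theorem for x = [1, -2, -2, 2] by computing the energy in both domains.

Time domain:
Σ|x[n]|² = |1|² + |-2|² + |-2|² + |2|² = 13.0000

Frequency domain:
(1/4)Σ|X[k]|² = (1/4)(|-1|² + |3+4i|² + |-1|² + |3-4i|²) = (1/4)·52.0000 = 13.0000

Both sides agree, confirming Parseval's theorem.

Σ|x[n]|² = (1/N)Σ|X[k]|² = 13.0000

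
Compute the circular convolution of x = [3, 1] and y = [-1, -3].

(x ⊛ y)[n] = Σ(m=0 to 1) x[m] · y[(n-m) mod 2]

Computing each output sample:
(x ⊛ y)[0] = -6
(x ⊛ y)[1] = -10

x ⊛ y = [-6, -10]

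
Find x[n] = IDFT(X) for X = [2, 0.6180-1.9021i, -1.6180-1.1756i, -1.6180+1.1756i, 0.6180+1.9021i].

x[n] = (1/5) Σ(k=0 to 4) X[k] · e^(2πikn/5)

Computing each x[n]:
x[0] = 0
x[1] = 2
x[2] = 0
x[3] = 0
x[4] = 0

x = [0, 2, 0, 0, 0]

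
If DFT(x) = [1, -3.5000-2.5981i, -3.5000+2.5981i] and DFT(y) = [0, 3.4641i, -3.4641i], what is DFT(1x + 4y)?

By linearity: DFT(1x + 4y) = 1·DFT(x) + 4·DFT(y)
= 1·[1, -3.5000-2.5981i, -3.5000+2.5981i] + 4·[0, 3.4641i, -3.4641i]

Computing element-wise:
Z[0] = 1·(1) + 4·(0) = 1
Z[1] = 1·(-3.5000-2.5981i) + 4·(3.4641i) = -3.5000+11.2583i
Z[2] = 1·(-3.5000+2.5981i) + 4·(-3.4641i) = -3.5000-11.2583i

DFT(1x + 4y) = 1·X + 4·Y = [1, -3.5000+11.2583i, -3.5000-11.2583i]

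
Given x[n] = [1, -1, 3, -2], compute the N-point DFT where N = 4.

X[k] = Σ(n=0 to 3) x[n] · ω_4^(nk)
where ω_4 = e^(-2πi/4)

Computing each X[k]:
X[0] = 1
X[1] = -2-1i
X[2] = 7
X[3] = -2+1i

X = [1, -2-1i, 7, -2+1i]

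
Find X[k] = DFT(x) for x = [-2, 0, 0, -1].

X[k] = Σ(n=0 to 3) x[n] · ω_4^(nk)
where ω_4 = e^(-2πi/4)

Computing each X[k]:
X[0] = -3
X[1] = -2-1i
X[2] = -1
X[3] = -2+1i

X = [-3, -2-1i, -1, -2+1i]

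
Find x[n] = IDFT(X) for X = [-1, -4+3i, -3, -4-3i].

x[n] = (1/4) Σ(k=0 to 3) X[k] · e^(2πikn/4)

Computing each x[n]:
x[0] = -3
x[1] = -1
x[2] = 1
x[3] = 2

x = [-3, -1, 1, 2]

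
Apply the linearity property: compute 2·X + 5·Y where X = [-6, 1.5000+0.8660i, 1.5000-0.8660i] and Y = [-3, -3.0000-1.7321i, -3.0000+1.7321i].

By linearity: DFT(2x + 5y) = 2·DFT(x) + 5·DFT(y)
= 2·[-6, 1.5000+0.8660i, 1.5000-0.8660i] + 5·[-3, -3.0000-1.7321i, -3.0000+1.7321i]

Computing element-wise:
Z[0] = 2·(-6) + 5·(-3) = -27
Z[1] = 2·(1.5000+0.8660i) + 5·(-3.0000-1.7321i) = -12.0000-6.9285i
Z[2] = 2·(1.5000-0.8660i) + 5·(-3.0000+1.7321i) = -12.0000+6.9285i

DFT(2x + 5y) = 2·X + 5·Y = [-27, -12.0000-6.9285i, -12.0000+6.9285i]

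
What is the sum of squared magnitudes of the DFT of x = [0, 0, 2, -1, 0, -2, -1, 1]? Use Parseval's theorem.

Parseval: Σ|x[n]|² = (1/N)Σ|X[k]|², so Σ|X[k]|² = N·Σ|x[n]|² = 8·11.0000

Σ|X[k]|² = N·Σ|x[n]|² = 8·11.0000 = 88.0000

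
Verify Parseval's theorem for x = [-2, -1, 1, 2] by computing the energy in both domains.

Time domain:
Σ|x[n]|² = |-2|² + |-1|² + |1|² + |2|² = 10.0000

Frequency domain:
(1/4)Σ|X[k]|² = (1/4)(|0|² + |-3+3i|² + |-2|² + |-3-3i|²) = (1/4)·40.0000 = 10.0000

Both sides agree, confirming Parseval's theorem.

Σ|x[n]|² = (1/N)Σ|X[k]|² = 10.0000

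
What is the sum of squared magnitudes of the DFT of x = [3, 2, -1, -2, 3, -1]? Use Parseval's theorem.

Parseval: Σ|x[n]|² = (1/N)Σ|X[k]|², so Σ|X[k]|² = N·Σ|x[n]|² = 6·28.0000

Σ|X[k]|² = N·Σ|x[n]|² = 6·28.0000 = 168.0000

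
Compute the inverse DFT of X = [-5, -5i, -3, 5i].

x[n] = (1/4) Σ(k=0 to 3) X[k] · e^(2πikn/4)

Computing each x[n]:
x[0] = -2
x[1] = 2
x[2] = -2
x[3] = -3

x = [-2, 2, -2, -3]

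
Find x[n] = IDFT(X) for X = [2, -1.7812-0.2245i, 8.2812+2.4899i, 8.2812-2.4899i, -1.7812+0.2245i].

x[n] = (1/5) Σ(k=0 to 4) X[k] · e^(2πikn/5)

Computing each x[n]:
x[0] = 3
x[1] = -3
x[2] = 3
x[3] = 1
x[4] = -2

x = [3, -3, 3, 1, -2]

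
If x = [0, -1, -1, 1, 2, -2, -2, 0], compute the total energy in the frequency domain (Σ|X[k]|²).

Parseval: Σ|x[n]|² = (1/N)Σ|X[k]|², so Σ|X[k]|² = N·Σ|x[n]|² = 8·15.0000

Σ|X[k]|² = N·Σ|x[n]|² = 8·15.0000 = 120.0000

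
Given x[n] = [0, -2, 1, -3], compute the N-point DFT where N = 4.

X[k] = Σ(n=0 to 3) x[n] · ω_4^(nk)
where ω_4 = e^(-2πi/4)

Computing each X[k]:
X[0] = -4
X[1] = -1-1i
X[2] = 6
X[3] = -1+1i

X = [-4, -1-1i, 6, -1+1i]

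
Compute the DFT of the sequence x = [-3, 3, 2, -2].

X[k] = Σ(n=0 to 3) x[n] · ω_4^(nk)
where ω_4 = e^(-2πi/4)

Computing each X[k]:
X[0] = 0
X[1] = -5-5i
X[2] = -2
X[3] = -5+5i

X = [0, -5-5i, -2, -5+5i]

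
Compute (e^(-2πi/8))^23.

Since ω_8^8 = 1, powers reduce modulo 8.
23 mod 8 = 7
So ω_8^23 = ω_8^7 = e^(-2πi·7/8)

ω_8^23 = ω_8^7 = 0.7071+0.7071i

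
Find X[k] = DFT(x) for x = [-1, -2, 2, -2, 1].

X[k] = Σ(n=0 to 4) x[n] · ω_5^(nk)
where ω_5 = e^(-2πi/5)

Computing each X[k]:
X[0] = -2
X[1] = -1.3090+0.5020i
X[2] = -0.1910+5.5676i
X[3] = -0.1910-5.5676i
X[4] = -1.3090-0.5020i

X = [-2, -1.3090+0.5020i, -0.1910+5.5676i, -0.1910-5.5676i, -1.3090-0.5020i]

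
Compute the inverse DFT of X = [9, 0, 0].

x[n] = (1/3) Σ(k=0 to 2) X[k] · e^(2πikn/3)

Computing each x[n]:
x[0] = 3
x[1] = 3
x[2] = 3

x = [3, 3, 3]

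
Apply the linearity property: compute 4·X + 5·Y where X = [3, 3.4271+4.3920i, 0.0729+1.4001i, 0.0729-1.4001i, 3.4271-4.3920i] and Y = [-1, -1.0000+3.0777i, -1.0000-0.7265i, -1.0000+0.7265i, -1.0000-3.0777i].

By linearity: DFT(4x + 5y) = 4·DFT(x) + 5·DFT(y)
= 4·[3, 3.4271+4.3920i, 0.0729+1.4001i, 0.0729-1.4001i, 3.4271-4.3920i] + 5·[-1, -1.0000+3.0777i, -1.0000-0.7265i, -1.0000+0.7265i, -1.0000-3.0777i]

Computing element-wise:
Z[0] = 4·(3) + 5·(-1) = 7
Z[1] = 4·(3.4271+4.3920i) + 5·(-1.0000+3.0777i) = 8.7084+32.9565i
Z[2] = 4·(0.0729+1.4001i) + 5·(-1.0000-0.7265i) = -4.7084+1.9679i
Z[3] = 4·(0.0729-1.4001i) + 5·(-1.0000+0.7265i) = -4.7084-1.9679i
Z[4] = 4·(3.4271-4.3920i) + 5·(-1.0000-3.0777i) = 8.7084-32.9565i

DFT(4x + 5y) = 4·X + 5·Y = [7, 8.7084+32.9565i, -4.7084+1.9679i, -4.7084-1.9679i, 8.7084-32.9565i]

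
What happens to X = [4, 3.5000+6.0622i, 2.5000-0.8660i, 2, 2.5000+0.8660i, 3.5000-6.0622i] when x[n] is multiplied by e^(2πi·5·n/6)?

Modulation property: DFT(ω_6^(-5n)·x[n]) = X[(k-5) mod 6], so circularly shift X by 5 positions.

X[k-5] = [3.5000+6.0622i, 2.5000-0.8660i, 2, 2.5000+0.8660i, 3.5000-6.0622i, 4]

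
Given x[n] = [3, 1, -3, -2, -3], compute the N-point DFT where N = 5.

X[k] = Σ(n=0 to 4) x[n] · ω_5^(nk)
where ω_5 = e^(-2πi/5)

Computing each X[k]:
X[0] = -4
X[1] = 6.4271-3.2164i
X[2] = 3.0729-3.3022i
X[3] = 3.0729+3.3022i
X[4] = 6.4271+3.2164i

X = [-4, 6.4271-3.2164i, 3.0729-3.3022i, 3.0729+3.3022i, 6.4271+3.2164i]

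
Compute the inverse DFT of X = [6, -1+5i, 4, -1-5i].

x[n] = (1/4) Σ(k=0 to 3) X[k] · e^(2πikn/4)

Computing each x[n]:
x[0] = 2
x[1] = -2
x[2] = 3
x[3] = 3

x = [2, -2, 3, 3]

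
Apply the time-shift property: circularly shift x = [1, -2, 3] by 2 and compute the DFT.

Time shift by 2: X_shifted[k] = ω_3^(2k) · X[k]
Shifted x = [-2, 3, 1]

DFT(x[n-2]) = [2, -4.0000-1.7321i, -4.0000+1.7321i]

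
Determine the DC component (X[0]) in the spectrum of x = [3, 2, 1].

X[0] = Σ(n=0 to 2) x[n] · ω_3^0 = Σ x[n]
= (3) + (2) + (1)

X[0] = 6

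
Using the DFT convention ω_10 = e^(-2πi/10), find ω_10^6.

ω_10^6 = e^(-2πi·6/10)
= cos(-2π·6/10) + i·sin(-2π·6/10)
= cos(-12π/10) + i·sin(-12π/10)

ω_10^6 = cos(-12π/10) + i·sin(-12π/10) = -0.8090+0.5878i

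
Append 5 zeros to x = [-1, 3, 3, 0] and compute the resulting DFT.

Original 4-point DFT: [5, -4-3i, -1, -4+3i]
Zero-padded 9-point DFT provides frequency interpolation.

DFT_9([x, 0, ...]) = [5, 1.8191-4.8828i, -3.2981-3.9805i, -4, -1.5209+0.9023i, -1.5209-0.9023i, -4, -3.2981+3.9805i, 1.8191+4.8828i]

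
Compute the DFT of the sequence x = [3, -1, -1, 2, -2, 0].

X[k] = Σ(n=0 to 5) x[n] · ω_6^(nk)
where ω_6 = e^(-2πi/6)

Computing each X[k]:
X[0] = 1
X[1] = 2
X[2] = 7.0000+1.7321i
X[3] = -1
X[4] = 7.0000-1.7321i
X[5] = 2

X = [1, 2, 7.0000+1.7321i, -1, 7.0000-1.7321i, 2]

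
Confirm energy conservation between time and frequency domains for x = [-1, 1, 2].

Time domain:
Σ|x[n]|² = |-1|² + |1|² + |2|² = 6.0000

Frequency domain:
(1/3)Σ|X[k]|² = (1/3)(|2|² + |-2.5000+0.8660i|² + |-2.5000-0.8660i|²) = (1/3)·18.0000 = 6.0000

Both sides agree, confirming Parseval's theorem.

Σ|x[n]|² = (1/N)Σ|X[k]|² = 6.0000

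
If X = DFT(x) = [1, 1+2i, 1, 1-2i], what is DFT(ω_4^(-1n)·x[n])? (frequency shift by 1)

Modulation property: DFT(ω_4^(-1n)·x[n]) = X[(k-1) mod 4], so circularly shift X by 1 positions.

X[k-1] = [1-2i, 1, 1+2i, 1]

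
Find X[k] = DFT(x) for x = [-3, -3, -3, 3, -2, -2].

X[k] = Σ(n=0 to 5) x[n] · ω_6^(nk)
where ω_6 = e^(-2πi/6)

Computing each X[k]:
X[0] = -10
X[1] = -6.0000+1.7321i
X[2] = 5
X[3] = -6
X[4] = 5
X[5] = -6.0000-1.7321i

X = [-10, -6.0000+1.7321i, 5, -6, 5, -6.0000-1.7321i]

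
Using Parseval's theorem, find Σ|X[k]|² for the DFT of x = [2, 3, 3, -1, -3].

Parseval: Σ|x[n]|² = (1/N)Σ|X[k]|², so Σ|X[k]|² = N·Σ|x[n]|² = 5·32.0000

Σ|X[k]|² = N·Σ|x[n]|² = 5·32.0000 = 160.0000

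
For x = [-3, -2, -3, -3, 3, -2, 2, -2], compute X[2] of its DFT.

X[2] = Σ(n=0 to 7) x[n] · ω_8^(2n) where ω_8 = e^(-2πi/8)
= (-3)·ω_8^0 + (-2)·ω_8^2 + (-3)·ω_8^4 + (-3)·ω_8^6 + (3)·ω_8^8 + (-2)·ω_8^10 + (2)·ω_8^12 + (-2)·ω_8^14

X[2] = 1-1i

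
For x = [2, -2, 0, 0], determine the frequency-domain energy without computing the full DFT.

Parseval: Σ|x[n]|² = (1/N)Σ|X[k]|², so Σ|X[k]|² = N·Σ|x[n]|² = 4·8.0000

Σ|X[k]|² = N·Σ|x[n]|² = 4·8.0000 = 32.0000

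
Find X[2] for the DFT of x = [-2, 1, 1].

X[2] = Σ(n=0 to 2) x[n] · ω_3^(2n) where ω_3 = e^(-2πi/3)
= (-2)·ω_3^0 + (1)·ω_3^2 + (1)·ω_3^4

X[2] = -3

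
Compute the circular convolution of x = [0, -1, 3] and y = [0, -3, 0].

(x ⊛ y)[n] = Σ(m=0 to 2) x[m] · y[(n-m) mod 3]

Computing each output sample:
(x ⊛ y)[0] = -9
(x ⊛ y)[1] = 0
(x ⊛ y)[2] = 3

x ⊛ y = [-9, 0, 3]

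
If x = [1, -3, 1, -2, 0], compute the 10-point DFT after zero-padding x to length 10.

Original 5-point DFT: [-3, 0.8820+1.0898i, 3.1180+4.6165i, 3.1180-4.6165i, 0.8820-1.0898i]
Zero-padded 10-point DFT provides frequency interpolation.

DFT_10([x, 0, ...]) = [-3, -0.5000+2.7144i, 0.8820+1.0898i, -0.5000+2.2654i, 3.1180+4.6165i, 7, 3.1180-4.6165i, -0.5000-2.2654i, 0.8820-1.0898i, -0.5000-2.7144i]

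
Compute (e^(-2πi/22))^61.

Since ω_22^22 = 1, powers reduce modulo 22.
61 mod 22 = 17
So ω_22^61 = ω_22^17 = e^(-2πi·17/22)

ω_22^61 = ω_22^17 = 0.1423+0.9898i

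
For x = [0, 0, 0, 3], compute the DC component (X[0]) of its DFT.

X[0] = Σ(n=0 to 3) x[n] · ω_4^0 = Σ x[n]
= (0) + (0) + (0) + (3)

X[0] = 3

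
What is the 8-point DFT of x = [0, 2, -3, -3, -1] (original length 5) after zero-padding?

Original 5-point DFT: [-5, 5.1631-2.8532i, -2.6631-1.7634i, -2.6631+1.7634i, 5.1631+2.8532i]
Zero-padded 8-point DFT provides frequency interpolation.

DFT_8([x, 0, ...]) = [-5, 4.5355+3.7071i, 2-5i, -2.5355-2.2929i, -3, -2.5355+2.2929i, 2+5i, 4.5355-3.7071i]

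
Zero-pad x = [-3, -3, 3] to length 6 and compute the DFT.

Original 3-point DFT: [-3, -3.0000+5.1962i, -3.0000-5.1962i]
Zero-padded 6-point DFT provides frequency interpolation.

DFT_6([x, 0, ...]) = [-3, -6, -3.0000+5.1962i, 3, -3.0000-5.1962i, -6]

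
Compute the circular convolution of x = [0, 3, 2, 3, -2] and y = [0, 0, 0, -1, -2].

(x ⊛ y)[n] = Σ(m=0 to 4) x[m] · y[(n-m) mod 5]

Computing each output sample:
(x ⊛ y)[0] = -8
(x ⊛ y)[1] = -7
(x ⊛ y)[2] = -4
(x ⊛ y)[3] = 4
(x ⊛ y)[4] = -3

x ⊛ y = [-8, -7, -4, 4, -3]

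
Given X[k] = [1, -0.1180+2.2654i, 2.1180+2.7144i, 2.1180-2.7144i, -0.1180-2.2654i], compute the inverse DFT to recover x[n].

x[n] = (1/5) Σ(k=0 to 4) X[k] · e^(2πikn/5)

Computing each x[n]:
x[0] = 1
x[1] = -2
x[2] = 1
x[3] = 0
x[4] = 1

x = [1, -2, 1, 0, 1]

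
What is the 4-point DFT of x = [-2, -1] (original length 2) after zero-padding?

Original 2-point DFT: [-3, -1]
Zero-padded 4-point DFT provides frequency interpolation.

DFT_4([x, 0, ...]) = [-3, -2+1i, -1, -2-1i]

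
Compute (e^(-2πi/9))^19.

Since ω_9^9 = 1, powers reduce modulo 9.
19 mod 9 = 1
So ω_9^19 = ω_9^1 = e^(-2πi·1/9)

ω_9^19 = ω_9^1 = 0.7660-0.6428i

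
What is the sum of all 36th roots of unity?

Sum of all nth roots of unity equals 0 for n > 1 (geometric series with r ≠ 1).

0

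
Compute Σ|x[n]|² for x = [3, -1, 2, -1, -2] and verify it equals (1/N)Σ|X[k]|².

Time domain:
Σ|x[n]|² = |3|² + |-1|² + |2|² + |-1|² + |-2|² = 19.0000

Frequency domain:
(1/5)Σ|X[k]|² = (1/5)(|1|² + |1.2639-2.7144i|² + |5.7361+2.2654i|² + |5.7361-2.2654i|² + |1.2639+2.7144i|²) = (1/5)·95.0000 = 19.0000

Both sides agree, confirming Parseval's theorem.

Σ|x[n]|² = (1/N)Σ|X[k]|² = 19.0000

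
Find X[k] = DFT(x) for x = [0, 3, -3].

X[k] = Σ(n=0 to 2) x[n] · ω_3^(nk)
where ω_3 = e^(-2πi/3)

Computing each X[k]:
X[0] = 0
X[1] = -5.1962i
X[2] = 5.1962i

X = [0, -5.1962i, 5.1962i]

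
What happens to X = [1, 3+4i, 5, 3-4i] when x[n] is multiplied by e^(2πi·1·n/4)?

Modulation property: DFT(ω_4^(-1n)·x[n]) = X[(k-1) mod 4], so circularly shift X by 1 positions.

X[k-1] = [3-4i, 1, 3+4i, 5]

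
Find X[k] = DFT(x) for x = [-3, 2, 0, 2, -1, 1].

X[k] = Σ(n=0 to 5) x[n] · ω_6^(nk)
where ω_6 = e^(-2πi/6)

Computing each X[k]:
X[0] = 1
X[1] = -3.0000-1.7321i
X[2] = -2
X[3] = -9
X[4] = -2
X[5] = -3.0000+1.7321i

X = [1, -3.0000-1.7321i, -2, -9, -2, -3.0000+1.7321i]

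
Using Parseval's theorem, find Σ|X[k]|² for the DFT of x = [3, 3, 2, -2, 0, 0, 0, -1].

Parseval: Σ|x[n]|² = (1/N)Σ|X[k]|², so Σ|X[k]|² = N·Σ|x[n]|² = 8·27.0000

Σ|X[k]|² = N·Σ|x[n]|² = 8·27.0000 = 216.0000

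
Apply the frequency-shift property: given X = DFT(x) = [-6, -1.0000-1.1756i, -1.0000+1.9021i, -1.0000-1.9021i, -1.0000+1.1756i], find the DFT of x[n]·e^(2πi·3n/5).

Modulation property: DFT(ω_5^(-3n)·x[n]) = X[(k-3) mod 5], so circularly shift X by 3 positions.

X[k-3] = [-1.0000+1.9021i, -1.0000-1.9021i, -1.0000+1.1756i, -6, -1.0000-1.1756i]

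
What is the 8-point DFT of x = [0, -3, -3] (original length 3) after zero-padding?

Original 3-point DFT: [-6, 3, 3]
Zero-padded 8-point DFT provides frequency interpolation.

DFT_8([x, 0, ...]) = [-6, -2.1213+5.1213i, 3+3i, 2.1213-0.8787i, 0, 2.1213+0.8787i, 3-3i, -2.1213-5.1213i]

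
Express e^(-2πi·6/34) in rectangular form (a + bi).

ω_34^6 = e^(-2πi·6/34)
= cos(-2π·6/34) + i·sin(-2π·6/34)
= cos(-12π/34) + i·sin(-12π/34)

ω_34^6 = cos(-12π/34) + i·sin(-12π/34) = 0.4457-0.8952i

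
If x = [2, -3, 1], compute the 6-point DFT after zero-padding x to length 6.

Original 3-point DFT: [0, 3.0000+3.4641i, 3.0000-3.4641i]
Zero-padded 6-point DFT provides frequency interpolation.

DFT_6([x, 0, ...]) = [0, 1.7321i, 3.0000+3.4641i, 6, 3.0000-3.4641i, -1.7321i]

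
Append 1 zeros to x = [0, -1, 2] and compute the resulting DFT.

Original 3-point DFT: [1, -0.5000+2.5981i, -0.5000-2.5981i]
Zero-padded 4-point DFT provides frequency interpolation.

DFT_4([x, 0, ...]) = [1, -2+1i, 3, -2-1i]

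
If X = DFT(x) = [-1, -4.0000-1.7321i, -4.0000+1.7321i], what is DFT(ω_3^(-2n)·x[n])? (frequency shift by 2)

Modulation property: DFT(ω_3^(-2n)·x[n]) = X[(k-2) mod 3], so circularly shift X by 2 positions.

X[k-2] = [-4.0000-1.7321i, -4.0000+1.7321i, -1]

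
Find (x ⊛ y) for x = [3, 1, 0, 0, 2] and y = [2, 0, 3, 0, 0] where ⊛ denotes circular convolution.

(x ⊛ y)[n] = Σ(m=0 to 4) x[m] · y[(n-m) mod 5]

Computing each output sample:
(x ⊛ y)[0] = 6
(x ⊛ y)[1] = 8
(x ⊛ y)[2] = 9
(x ⊛ y)[3] = 3
(x ⊛ y)[4] = 4

x ⊛ y = [6, 8, 9, 3, 4]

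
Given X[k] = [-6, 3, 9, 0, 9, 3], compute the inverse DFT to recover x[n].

x[n] = (1/6) Σ(k=0 to 5) X[k] · e^(2πikn/6)

Computing each x[n]:
x[0] = 3
x[1] = -2
x[2] = -3
x[3] = 1
x[4] = -3
x[5] = -2

x = [3, -2, -3, 1, -3, -2]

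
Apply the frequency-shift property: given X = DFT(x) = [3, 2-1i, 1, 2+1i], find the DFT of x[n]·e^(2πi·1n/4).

Modulation property: DFT(ω_4^(-1n)·x[n]) = X[(k-1) mod 4], so circularly shift X by 1 positions.

X[k-1] = [2+1i, 3, 2-1i, 1]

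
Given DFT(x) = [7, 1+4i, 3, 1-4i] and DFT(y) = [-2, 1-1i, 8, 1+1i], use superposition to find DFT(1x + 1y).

By linearity: DFT(1x + 1y) = 1·DFT(x) + 1·DFT(y)
= 1·[7, 1+4i, 3, 1-4i] + 1·[-2, 1-1i, 8, 1+1i]

Computing element-wise:
Z[0] = 1·(7) + 1·(-2) = 5
Z[1] = 1·(1+4i) + 1·(1-1i) = 2+3i
Z[2] = 1·(3) + 1·(8) = 11
Z[3] = 1·(1-4i) + 1·(1+1i) = 2-3i

DFT(1x + 1y) = 1·X + 1·Y = [5, 2+3i, 11, 2-3i]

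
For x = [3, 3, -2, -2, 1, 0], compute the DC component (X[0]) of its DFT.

X[0] = Σ(n=0 to 5) x[n] · ω_6^0 = Σ x[n]
= (3) + (3) + (-2) + (-2) + (1) + (0)

X[0] = 3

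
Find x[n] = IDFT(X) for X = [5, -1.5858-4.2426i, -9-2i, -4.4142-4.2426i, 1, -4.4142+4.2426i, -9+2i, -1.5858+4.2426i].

x[n] = (1/8) Σ(k=0 to 7) X[k] · e^(2πikn/8)

Computing each x[n]:
x[0] = -3
x[1] = 3
x[2] = 3
x[3] = 1
x[4] = 0
x[5] = -1
x[6] = 3
x[7] = -1

x = [-3, 3, 3, 1, 0, -1, 3, -1]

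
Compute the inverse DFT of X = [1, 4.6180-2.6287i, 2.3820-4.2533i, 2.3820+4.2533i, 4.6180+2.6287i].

x[n] = (1/5) Σ(k=0 to 4) X[k] · e^(2πikn/5)

Computing each x[n]:
x[0] = 3
x[1] = 2
x[2] = -2
x[3] = 0
x[4] = -2

x = [3, 2, -2, 0, -2]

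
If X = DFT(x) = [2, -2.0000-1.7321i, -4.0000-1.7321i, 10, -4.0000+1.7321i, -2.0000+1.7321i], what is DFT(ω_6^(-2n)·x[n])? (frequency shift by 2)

Modulation property: DFT(ω_6^(-2n)·x[n]) = X[(k-2) mod 6], so circularly shift X by 2 positions.

X[k-2] = [-4.0000+1.7321i, -2.0000+1.7321i, 2, -2.0000-1.7321i, -4.0000-1.7321i, 10]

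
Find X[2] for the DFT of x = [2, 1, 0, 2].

X[2] = Σ(n=0 to 3) x[n] · ω_4^(2n) where ω_4 = e^(-2πi/4)
= (2)·ω_4^0 + (1)·ω_4^2 + (0)·ω_4^4 + (2)·ω_4^6

X[2] = -1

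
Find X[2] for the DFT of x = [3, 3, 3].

X[2] = Σ(n=0 to 2) x[n] · ω_3^(2n) where ω_3 = e^(-2πi/3)
= (3)·ω_3^0 + (3)·ω_3^2 + (3)·ω_3^4

X[2] = 0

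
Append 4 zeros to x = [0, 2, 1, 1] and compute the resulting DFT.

Original 4-point DFT: [4, -1-1i, -2, -1+1i]
Zero-padded 8-point DFT provides frequency interpolation.

DFT_8([x, 0, ...]) = [4, 0.7071-3.1213i, -1-1i, -0.7071-1.1213i, -2, -0.7071+1.1213i, -1+1i, 0.7071+3.1213i]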